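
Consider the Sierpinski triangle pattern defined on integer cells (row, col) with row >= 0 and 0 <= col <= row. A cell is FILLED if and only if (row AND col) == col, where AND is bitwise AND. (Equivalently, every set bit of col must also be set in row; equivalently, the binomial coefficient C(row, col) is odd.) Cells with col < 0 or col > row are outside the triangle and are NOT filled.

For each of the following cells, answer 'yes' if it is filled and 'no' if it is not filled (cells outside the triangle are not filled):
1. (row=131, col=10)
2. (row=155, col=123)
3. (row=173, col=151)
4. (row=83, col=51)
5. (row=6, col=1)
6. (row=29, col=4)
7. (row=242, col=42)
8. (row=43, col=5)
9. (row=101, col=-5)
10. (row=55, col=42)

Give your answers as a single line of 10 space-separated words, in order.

Answer: no no no no no yes no no no no

Derivation:
(131,10): row=0b10000011, col=0b1010, row AND col = 0b10 = 2; 2 != 10 -> empty
(155,123): row=0b10011011, col=0b1111011, row AND col = 0b11011 = 27; 27 != 123 -> empty
(173,151): row=0b10101101, col=0b10010111, row AND col = 0b10000101 = 133; 133 != 151 -> empty
(83,51): row=0b1010011, col=0b110011, row AND col = 0b10011 = 19; 19 != 51 -> empty
(6,1): row=0b110, col=0b1, row AND col = 0b0 = 0; 0 != 1 -> empty
(29,4): row=0b11101, col=0b100, row AND col = 0b100 = 4; 4 == 4 -> filled
(242,42): row=0b11110010, col=0b101010, row AND col = 0b100010 = 34; 34 != 42 -> empty
(43,5): row=0b101011, col=0b101, row AND col = 0b1 = 1; 1 != 5 -> empty
(101,-5): col outside [0, 101] -> not filled
(55,42): row=0b110111, col=0b101010, row AND col = 0b100010 = 34; 34 != 42 -> empty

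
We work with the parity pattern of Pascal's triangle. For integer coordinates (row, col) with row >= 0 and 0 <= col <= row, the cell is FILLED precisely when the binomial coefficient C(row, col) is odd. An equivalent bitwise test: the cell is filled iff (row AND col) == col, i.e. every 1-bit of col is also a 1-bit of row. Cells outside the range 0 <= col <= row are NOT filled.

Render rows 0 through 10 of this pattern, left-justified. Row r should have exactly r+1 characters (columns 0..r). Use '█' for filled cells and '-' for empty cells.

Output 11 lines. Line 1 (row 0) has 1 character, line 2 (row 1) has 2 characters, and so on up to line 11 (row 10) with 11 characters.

r0=0: █
r1=1: ██
r2=10: █-█
r3=11: ████
r4=100: █---█
r5=101: ██--██
r6=110: █-█-█-█
r7=111: ████████
r8=1000: █-------█
r9=1001: ██------██
r10=1010: █-█-----█-█

Answer: █
██
█-█
████
█---█
██--██
█-█-█-█
████████
█-------█
██------██
█-█-----█-█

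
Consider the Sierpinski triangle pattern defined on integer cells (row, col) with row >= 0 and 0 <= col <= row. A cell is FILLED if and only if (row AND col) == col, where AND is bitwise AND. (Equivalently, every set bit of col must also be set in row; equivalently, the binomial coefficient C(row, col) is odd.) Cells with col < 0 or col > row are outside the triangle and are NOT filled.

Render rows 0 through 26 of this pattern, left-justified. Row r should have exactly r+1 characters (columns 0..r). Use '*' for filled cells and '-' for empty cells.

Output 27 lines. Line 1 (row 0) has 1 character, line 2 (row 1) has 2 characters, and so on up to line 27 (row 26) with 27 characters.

Answer: *
**
*-*
****
*---*
**--**
*-*-*-*
********
*-------*
**------**
*-*-----*-*
****----****
*---*---*---*
**--**--**--**
*-*-*-*-*-*-*-*
****************
*---------------*
**--------------**
*-*-------------*-*
****------------****
*---*-----------*---*
**--**----------**--**
*-*-*-*---------*-*-*-*
********--------********
*-------*-------*-------*
**------**------**------**
*-*-----*-*-----*-*-----*-*

Derivation:
r0=0: *
r1=1: **
r2=10: *-*
r3=11: ****
r4=100: *---*
r5=101: **--**
r6=110: *-*-*-*
r7=111: ********
r8=1000: *-------*
r9=1001: **------**
r10=1010: *-*-----*-*
r11=1011: ****----****
r12=1100: *---*---*---*
r13=1101: **--**--**--**
r14=1110: *-*-*-*-*-*-*-*
r15=1111: ****************
r16=10000: *---------------*
r17=10001: **--------------**
r18=10010: *-*-------------*-*
r19=10011: ****------------****
r20=10100: *---*-----------*---*
r21=10101: **--**----------**--**
r22=10110: *-*-*-*---------*-*-*-*
r23=10111: ********--------********
r24=11000: *-------*-------*-------*
r25=11001: **------**------**------**
r26=11010: *-*-----*-*-----*-*-----*-*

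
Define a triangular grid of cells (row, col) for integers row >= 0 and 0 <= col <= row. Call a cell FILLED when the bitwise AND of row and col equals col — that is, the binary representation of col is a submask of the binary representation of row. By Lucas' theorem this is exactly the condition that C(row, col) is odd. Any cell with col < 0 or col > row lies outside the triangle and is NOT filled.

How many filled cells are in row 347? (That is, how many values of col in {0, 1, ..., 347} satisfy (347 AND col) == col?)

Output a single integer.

347 in binary = 101011011
popcount(347) = number of 1-bits in 101011011 = 6
A col c satisfies (347 AND c) == c iff every set bit of c is also set in 347; each of the 6 set bits of 347 can independently be on or off in c.
count = 2^6 = 64

Answer: 64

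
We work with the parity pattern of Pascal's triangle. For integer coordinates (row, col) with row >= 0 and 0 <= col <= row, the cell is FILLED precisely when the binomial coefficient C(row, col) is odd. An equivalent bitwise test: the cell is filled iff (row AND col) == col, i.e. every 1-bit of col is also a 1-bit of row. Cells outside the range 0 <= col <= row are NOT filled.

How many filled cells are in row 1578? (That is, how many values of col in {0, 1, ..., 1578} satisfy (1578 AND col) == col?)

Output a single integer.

1578 in binary = 11000101010
popcount(1578) = number of 1-bits in 11000101010 = 5
A col c satisfies (1578 AND c) == c iff every set bit of c is also set in 1578; each of the 5 set bits of 1578 can independently be on or off in c.
count = 2^5 = 32

Answer: 32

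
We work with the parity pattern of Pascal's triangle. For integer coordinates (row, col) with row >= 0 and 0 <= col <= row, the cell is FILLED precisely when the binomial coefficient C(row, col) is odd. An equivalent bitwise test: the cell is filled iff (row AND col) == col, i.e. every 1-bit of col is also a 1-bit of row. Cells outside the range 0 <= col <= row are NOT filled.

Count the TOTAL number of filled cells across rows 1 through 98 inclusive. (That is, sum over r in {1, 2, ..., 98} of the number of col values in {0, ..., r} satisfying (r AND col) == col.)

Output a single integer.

Answer: 1234

Derivation:
r1=1 pc1: +2 =2
r2=10 pc1: +2 =4
r3=11 pc2: +4 =8
r4=100 pc1: +2 =10
r5=101 pc2: +4 =14
r6=110 pc2: +4 =18
r7=111 pc3: +8 =26
r8=1000 pc1: +2 =28
r9=1001 pc2: +4 =32
r10=1010 pc2: +4 =36
r11=1011 pc3: +8 =44
r12=1100 pc2: +4 =48
r13=1101 pc3: +8 =56
r14=1110 pc3: +8 =64
r15=1111 pc4: +16 =80
r16=10000 pc1: +2 =82
r17=10001 pc2: +4 =86
r18=10010 pc2: +4 =90
r19=10011 pc3: +8 =98
r20=10100 pc2: +4 =102
r21=10101 pc3: +8 =110
r22=10110 pc3: +8 =118
r23=10111 pc4: +16 =134
r24=11000 pc2: +4 =138
r25=11001 pc3: +8 =146
r26=11010 pc3: +8 =154
r27=11011 pc4: +16 =170
r28=11100 pc3: +8 =178
r29=11101 pc4: +16 =194
r30=11110 pc4: +16 =210
r31=11111 pc5: +32 =242
r32=100000 pc1: +2 =244
r33=100001 pc2: +4 =248
r34=100010 pc2: +4 =252
r35=100011 pc3: +8 =260
r36=100100 pc2: +4 =264
r37=100101 pc3: +8 =272
r38=100110 pc3: +8 =280
r39=100111 pc4: +16 =296
r40=101000 pc2: +4 =300
r41=101001 pc3: +8 =308
r42=101010 pc3: +8 =316
r43=101011 pc4: +16 =332
r44=101100 pc3: +8 =340
r45=101101 pc4: +16 =356
r46=101110 pc4: +16 =372
r47=101111 pc5: +32 =404
r48=110000 pc2: +4 =408
r49=110001 pc3: +8 =416
r50=110010 pc3: +8 =424
r51=110011 pc4: +16 =440
r52=110100 pc3: +8 =448
r53=110101 pc4: +16 =464
r54=110110 pc4: +16 =480
r55=110111 pc5: +32 =512
r56=111000 pc3: +8 =520
r57=111001 pc4: +16 =536
r58=111010 pc4: +16 =552
r59=111011 pc5: +32 =584
r60=111100 pc4: +16 =600
r61=111101 pc5: +32 =632
r62=111110 pc5: +32 =664
r63=111111 pc6: +64 =728
r64=1000000 pc1: +2 =730
r65=1000001 pc2: +4 =734
r66=1000010 pc2: +4 =738
r67=1000011 pc3: +8 =746
r68=1000100 pc2: +4 =750
r69=1000101 pc3: +8 =758
r70=1000110 pc3: +8 =766
r71=1000111 pc4: +16 =782
r72=1001000 pc2: +4 =786
r73=1001001 pc3: +8 =794
r74=1001010 pc3: +8 =802
r75=1001011 pc4: +16 =818
r76=1001100 pc3: +8 =826
r77=1001101 pc4: +16 =842
r78=1001110 pc4: +16 =858
r79=1001111 pc5: +32 =890
r80=1010000 pc2: +4 =894
r81=1010001 pc3: +8 =902
r82=1010010 pc3: +8 =910
r83=1010011 pc4: +16 =926
r84=1010100 pc3: +8 =934
r85=1010101 pc4: +16 =950
r86=1010110 pc4: +16 =966
r87=1010111 pc5: +32 =998
r88=1011000 pc3: +8 =1006
r89=1011001 pc4: +16 =1022
r90=1011010 pc4: +16 =1038
r91=1011011 pc5: +32 =1070
r92=1011100 pc4: +16 =1086
r93=1011101 pc5: +32 =1118
r94=1011110 pc5: +32 =1150
r95=1011111 pc6: +64 =1214
r96=1100000 pc2: +4 =1218
r97=1100001 pc3: +8 =1226
r98=1100010 pc3: +8 =1234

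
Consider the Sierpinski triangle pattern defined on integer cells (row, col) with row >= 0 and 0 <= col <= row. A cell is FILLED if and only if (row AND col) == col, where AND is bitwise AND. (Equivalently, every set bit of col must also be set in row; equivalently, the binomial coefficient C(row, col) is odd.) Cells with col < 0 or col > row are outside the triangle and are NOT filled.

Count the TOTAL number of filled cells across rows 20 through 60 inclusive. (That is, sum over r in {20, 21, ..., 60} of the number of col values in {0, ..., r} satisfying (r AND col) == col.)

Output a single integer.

Answer: 502

Derivation:
r20=10100 pc2: +4 =4
r21=10101 pc3: +8 =12
r22=10110 pc3: +8 =20
r23=10111 pc4: +16 =36
r24=11000 pc2: +4 =40
r25=11001 pc3: +8 =48
r26=11010 pc3: +8 =56
r27=11011 pc4: +16 =72
r28=11100 pc3: +8 =80
r29=11101 pc4: +16 =96
r30=11110 pc4: +16 =112
r31=11111 pc5: +32 =144
r32=100000 pc1: +2 =146
r33=100001 pc2: +4 =150
r34=100010 pc2: +4 =154
r35=100011 pc3: +8 =162
r36=100100 pc2: +4 =166
r37=100101 pc3: +8 =174
r38=100110 pc3: +8 =182
r39=100111 pc4: +16 =198
r40=101000 pc2: +4 =202
r41=101001 pc3: +8 =210
r42=101010 pc3: +8 =218
r43=101011 pc4: +16 =234
r44=101100 pc3: +8 =242
r45=101101 pc4: +16 =258
r46=101110 pc4: +16 =274
r47=101111 pc5: +32 =306
r48=110000 pc2: +4 =310
r49=110001 pc3: +8 =318
r50=110010 pc3: +8 =326
r51=110011 pc4: +16 =342
r52=110100 pc3: +8 =350
r53=110101 pc4: +16 =366
r54=110110 pc4: +16 =382
r55=110111 pc5: +32 =414
r56=111000 pc3: +8 =422
r57=111001 pc4: +16 =438
r58=111010 pc4: +16 =454
r59=111011 pc5: +32 =486
r60=111100 pc4: +16 =502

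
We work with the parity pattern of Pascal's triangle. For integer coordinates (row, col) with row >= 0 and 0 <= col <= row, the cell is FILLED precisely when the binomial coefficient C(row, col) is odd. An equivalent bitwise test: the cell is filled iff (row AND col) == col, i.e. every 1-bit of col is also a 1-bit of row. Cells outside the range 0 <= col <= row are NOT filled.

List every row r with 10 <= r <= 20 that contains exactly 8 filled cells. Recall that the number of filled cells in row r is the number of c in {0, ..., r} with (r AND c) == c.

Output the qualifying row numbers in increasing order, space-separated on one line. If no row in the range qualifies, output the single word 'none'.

Answer: 11 13 14 19

Derivation:
Row r has 2^popcount(r) filled cells, so we need popcount(r) = log2(8) = 3.
Scan r = 10..20 and keep those with exactly 3 one-bits:
r=10=1010 popcount=2 -> skip
r=11=1011 popcount=3 -> KEEP
r=12=1100 popcount=2 -> skip
r=13=1101 popcount=3 -> KEEP
r=14=1110 popcount=3 -> KEEP
r=15=1111 popcount=4 -> skip
r=16=10000 popcount=1 -> skip
r=17=10001 popcount=2 -> skip
r=18=10010 popcount=2 -> skip
r=19=10011 popcount=3 -> KEEP
r=20=10100 popcount=2 -> skip
Kept rows: 11 13 14 19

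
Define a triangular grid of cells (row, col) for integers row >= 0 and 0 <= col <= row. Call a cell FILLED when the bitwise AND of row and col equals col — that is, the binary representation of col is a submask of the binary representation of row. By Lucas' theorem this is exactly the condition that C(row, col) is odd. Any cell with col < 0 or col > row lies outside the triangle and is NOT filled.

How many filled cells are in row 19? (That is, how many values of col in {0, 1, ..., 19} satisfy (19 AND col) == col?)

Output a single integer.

19 in binary = 10011
popcount(19) = number of 1-bits in 10011 = 3
A col c satisfies (19 AND c) == c iff every set bit of c is also set in 19; each of the 3 set bits of 19 can independently be on or off in c.
count = 2^3 = 8

Answer: 8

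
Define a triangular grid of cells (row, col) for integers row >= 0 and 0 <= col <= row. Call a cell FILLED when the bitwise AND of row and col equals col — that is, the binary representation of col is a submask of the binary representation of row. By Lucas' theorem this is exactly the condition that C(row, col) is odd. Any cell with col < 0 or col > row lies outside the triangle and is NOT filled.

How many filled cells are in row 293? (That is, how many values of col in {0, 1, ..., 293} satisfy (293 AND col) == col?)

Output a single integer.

Answer: 16

Derivation:
293 in binary = 100100101
popcount(293) = number of 1-bits in 100100101 = 4
A col c satisfies (293 AND c) == c iff every set bit of c is also set in 293; each of the 4 set bits of 293 can independently be on or off in c.
count = 2^4 = 16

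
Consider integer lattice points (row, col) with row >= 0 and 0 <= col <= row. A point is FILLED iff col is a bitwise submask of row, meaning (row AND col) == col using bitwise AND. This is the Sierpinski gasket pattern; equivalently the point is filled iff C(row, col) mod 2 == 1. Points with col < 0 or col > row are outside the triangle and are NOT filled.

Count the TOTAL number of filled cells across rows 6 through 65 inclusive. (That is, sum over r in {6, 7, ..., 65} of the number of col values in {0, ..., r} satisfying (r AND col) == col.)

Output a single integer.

Answer: 720

Derivation:
r6=110 pc2: +4 =4
r7=111 pc3: +8 =12
r8=1000 pc1: +2 =14
r9=1001 pc2: +4 =18
r10=1010 pc2: +4 =22
r11=1011 pc3: +8 =30
r12=1100 pc2: +4 =34
r13=1101 pc3: +8 =42
r14=1110 pc3: +8 =50
r15=1111 pc4: +16 =66
r16=10000 pc1: +2 =68
r17=10001 pc2: +4 =72
r18=10010 pc2: +4 =76
r19=10011 pc3: +8 =84
r20=10100 pc2: +4 =88
r21=10101 pc3: +8 =96
r22=10110 pc3: +8 =104
r23=10111 pc4: +16 =120
r24=11000 pc2: +4 =124
r25=11001 pc3: +8 =132
r26=11010 pc3: +8 =140
r27=11011 pc4: +16 =156
r28=11100 pc3: +8 =164
r29=11101 pc4: +16 =180
r30=11110 pc4: +16 =196
r31=11111 pc5: +32 =228
r32=100000 pc1: +2 =230
r33=100001 pc2: +4 =234
r34=100010 pc2: +4 =238
r35=100011 pc3: +8 =246
r36=100100 pc2: +4 =250
r37=100101 pc3: +8 =258
r38=100110 pc3: +8 =266
r39=100111 pc4: +16 =282
r40=101000 pc2: +4 =286
r41=101001 pc3: +8 =294
r42=101010 pc3: +8 =302
r43=101011 pc4: +16 =318
r44=101100 pc3: +8 =326
r45=101101 pc4: +16 =342
r46=101110 pc4: +16 =358
r47=101111 pc5: +32 =390
r48=110000 pc2: +4 =394
r49=110001 pc3: +8 =402
r50=110010 pc3: +8 =410
r51=110011 pc4: +16 =426
r52=110100 pc3: +8 =434
r53=110101 pc4: +16 =450
r54=110110 pc4: +16 =466
r55=110111 pc5: +32 =498
r56=111000 pc3: +8 =506
r57=111001 pc4: +16 =522
r58=111010 pc4: +16 =538
r59=111011 pc5: +32 =570
r60=111100 pc4: +16 =586
r61=111101 pc5: +32 =618
r62=111110 pc5: +32 =650
r63=111111 pc6: +64 =714
r64=1000000 pc1: +2 =716
r65=1000001 pc2: +4 =720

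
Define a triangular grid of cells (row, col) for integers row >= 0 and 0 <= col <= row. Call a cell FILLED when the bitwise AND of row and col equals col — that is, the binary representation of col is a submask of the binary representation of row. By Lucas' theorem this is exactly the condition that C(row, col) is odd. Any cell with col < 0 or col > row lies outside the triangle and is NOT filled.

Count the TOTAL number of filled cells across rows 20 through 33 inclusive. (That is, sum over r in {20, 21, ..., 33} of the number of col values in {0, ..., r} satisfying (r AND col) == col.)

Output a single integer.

Answer: 150

Derivation:
r20=10100 pc2: +4 =4
r21=10101 pc3: +8 =12
r22=10110 pc3: +8 =20
r23=10111 pc4: +16 =36
r24=11000 pc2: +4 =40
r25=11001 pc3: +8 =48
r26=11010 pc3: +8 =56
r27=11011 pc4: +16 =72
r28=11100 pc3: +8 =80
r29=11101 pc4: +16 =96
r30=11110 pc4: +16 =112
r31=11111 pc5: +32 =144
r32=100000 pc1: +2 =146
r33=100001 pc2: +4 =150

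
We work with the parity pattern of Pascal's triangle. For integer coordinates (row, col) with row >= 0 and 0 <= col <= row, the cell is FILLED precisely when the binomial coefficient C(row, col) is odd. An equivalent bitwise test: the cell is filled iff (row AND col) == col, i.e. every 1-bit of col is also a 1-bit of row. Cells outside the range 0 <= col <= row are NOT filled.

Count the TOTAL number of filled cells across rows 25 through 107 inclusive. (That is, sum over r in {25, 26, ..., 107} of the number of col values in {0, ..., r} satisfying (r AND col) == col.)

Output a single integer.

r25=11001 pc3: +8 =8
r26=11010 pc3: +8 =16
r27=11011 pc4: +16 =32
r28=11100 pc3: +8 =40
r29=11101 pc4: +16 =56
r30=11110 pc4: +16 =72
r31=11111 pc5: +32 =104
r32=100000 pc1: +2 =106
r33=100001 pc2: +4 =110
r34=100010 pc2: +4 =114
r35=100011 pc3: +8 =122
r36=100100 pc2: +4 =126
r37=100101 pc3: +8 =134
r38=100110 pc3: +8 =142
r39=100111 pc4: +16 =158
r40=101000 pc2: +4 =162
r41=101001 pc3: +8 =170
r42=101010 pc3: +8 =178
r43=101011 pc4: +16 =194
r44=101100 pc3: +8 =202
r45=101101 pc4: +16 =218
r46=101110 pc4: +16 =234
r47=101111 pc5: +32 =266
r48=110000 pc2: +4 =270
r49=110001 pc3: +8 =278
r50=110010 pc3: +8 =286
r51=110011 pc4: +16 =302
r52=110100 pc3: +8 =310
r53=110101 pc4: +16 =326
r54=110110 pc4: +16 =342
r55=110111 pc5: +32 =374
r56=111000 pc3: +8 =382
r57=111001 pc4: +16 =398
r58=111010 pc4: +16 =414
r59=111011 pc5: +32 =446
r60=111100 pc4: +16 =462
r61=111101 pc5: +32 =494
r62=111110 pc5: +32 =526
r63=111111 pc6: +64 =590
r64=1000000 pc1: +2 =592
r65=1000001 pc2: +4 =596
r66=1000010 pc2: +4 =600
r67=1000011 pc3: +8 =608
r68=1000100 pc2: +4 =612
r69=1000101 pc3: +8 =620
r70=1000110 pc3: +8 =628
r71=1000111 pc4: +16 =644
r72=1001000 pc2: +4 =648
r73=1001001 pc3: +8 =656
r74=1001010 pc3: +8 =664
r75=1001011 pc4: +16 =680
r76=1001100 pc3: +8 =688
r77=1001101 pc4: +16 =704
r78=1001110 pc4: +16 =720
r79=1001111 pc5: +32 =752
r80=1010000 pc2: +4 =756
r81=1010001 pc3: +8 =764
r82=1010010 pc3: +8 =772
r83=1010011 pc4: +16 =788
r84=1010100 pc3: +8 =796
r85=1010101 pc4: +16 =812
r86=1010110 pc4: +16 =828
r87=1010111 pc5: +32 =860
r88=1011000 pc3: +8 =868
r89=1011001 pc4: +16 =884
r90=1011010 pc4: +16 =900
r91=1011011 pc5: +32 =932
r92=1011100 pc4: +16 =948
r93=1011101 pc5: +32 =980
r94=1011110 pc5: +32 =1012
r95=1011111 pc6: +64 =1076
r96=1100000 pc2: +4 =1080
r97=1100001 pc3: +8 =1088
r98=1100010 pc3: +8 =1096
r99=1100011 pc4: +16 =1112
r100=1100100 pc3: +8 =1120
r101=1100101 pc4: +16 =1136
r102=1100110 pc4: +16 =1152
r103=1100111 pc5: +32 =1184
r104=1101000 pc3: +8 =1192
r105=1101001 pc4: +16 =1208
r106=1101010 pc4: +16 =1224
r107=1101011 pc5: +32 =1256

Answer: 1256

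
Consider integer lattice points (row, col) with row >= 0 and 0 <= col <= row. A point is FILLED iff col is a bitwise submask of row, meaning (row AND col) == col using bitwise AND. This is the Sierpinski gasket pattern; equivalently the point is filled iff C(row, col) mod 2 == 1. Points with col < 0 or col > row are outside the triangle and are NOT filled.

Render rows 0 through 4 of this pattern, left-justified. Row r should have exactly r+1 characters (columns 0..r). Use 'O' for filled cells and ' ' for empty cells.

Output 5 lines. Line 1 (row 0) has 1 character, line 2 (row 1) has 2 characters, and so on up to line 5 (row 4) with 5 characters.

Answer: O
OO
O O
OOOO
O   O

Derivation:
r0=0: O
r1=1: OO
r2=10: O O
r3=11: OOOO
r4=100: O   O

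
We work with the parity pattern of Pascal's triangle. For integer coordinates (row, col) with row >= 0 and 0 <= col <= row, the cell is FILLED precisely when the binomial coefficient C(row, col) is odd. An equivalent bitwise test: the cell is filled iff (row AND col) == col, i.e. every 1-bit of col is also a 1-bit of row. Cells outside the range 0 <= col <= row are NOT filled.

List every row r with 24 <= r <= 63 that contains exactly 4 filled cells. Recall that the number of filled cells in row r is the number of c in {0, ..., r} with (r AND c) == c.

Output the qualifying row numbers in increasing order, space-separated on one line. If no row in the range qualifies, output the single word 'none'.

Row r has 2^popcount(r) filled cells, so we need popcount(r) = log2(4) = 2.
Scan r = 24..63 and keep those with exactly 2 one-bits:
r=24=11000 popcount=2 -> KEEP
r=25=11001 popcount=3 -> skip
r=26=11010 popcount=3 -> skip
r=27=11011 popcount=4 -> skip
r=28=11100 popcount=3 -> skip
r=29=11101 popcount=4 -> skip
r=30=11110 popcount=4 -> skip
r=31=11111 popcount=5 -> skip
r=32=100000 popcount=1 -> skip
r=33=100001 popcount=2 -> KEEP
r=34=100010 popcount=2 -> KEEP
r=35=100011 popcount=3 -> skip
r=36=100100 popcount=2 -> KEEP
r=37=100101 popcount=3 -> skip
r=38=100110 popcount=3 -> skip
r=39=100111 popcount=4 -> skip
r=40=101000 popcount=2 -> KEEP
r=41=101001 popcount=3 -> skip
r=42=101010 popcount=3 -> skip
r=43=101011 popcount=4 -> skip
r=44=101100 popcount=3 -> skip
r=45=101101 popcount=4 -> skip
r=46=101110 popcount=4 -> skip
r=47=101111 popcount=5 -> skip
r=48=110000 popcount=2 -> KEEP
r=49=110001 popcount=3 -> skip
r=50=110010 popcount=3 -> skip
r=51=110011 popcount=4 -> skip
r=52=110100 popcount=3 -> skip
r=53=110101 popcount=4 -> skip
r=54=110110 popcount=4 -> skip
r=55=110111 popcount=5 -> skip
r=56=111000 popcount=3 -> skip
r=57=111001 popcount=4 -> skip
r=58=111010 popcount=4 -> skip
r=59=111011 popcount=5 -> skip
r=60=111100 popcount=4 -> skip
r=61=111101 popcount=5 -> skip
r=62=111110 popcount=5 -> skip
r=63=111111 popcount=6 -> skip
Kept rows: 24 33 34 36 40 48

Answer: 24 33 34 36 40 48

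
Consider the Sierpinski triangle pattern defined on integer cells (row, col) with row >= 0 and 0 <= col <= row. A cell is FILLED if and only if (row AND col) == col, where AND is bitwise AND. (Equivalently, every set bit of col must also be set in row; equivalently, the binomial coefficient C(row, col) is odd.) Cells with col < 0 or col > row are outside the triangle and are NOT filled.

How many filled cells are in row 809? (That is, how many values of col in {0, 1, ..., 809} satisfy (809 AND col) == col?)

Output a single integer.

Answer: 32

Derivation:
809 in binary = 1100101001
popcount(809) = number of 1-bits in 1100101001 = 5
A col c satisfies (809 AND c) == c iff every set bit of c is also set in 809; each of the 5 set bits of 809 can independently be on or off in c.
count = 2^5 = 32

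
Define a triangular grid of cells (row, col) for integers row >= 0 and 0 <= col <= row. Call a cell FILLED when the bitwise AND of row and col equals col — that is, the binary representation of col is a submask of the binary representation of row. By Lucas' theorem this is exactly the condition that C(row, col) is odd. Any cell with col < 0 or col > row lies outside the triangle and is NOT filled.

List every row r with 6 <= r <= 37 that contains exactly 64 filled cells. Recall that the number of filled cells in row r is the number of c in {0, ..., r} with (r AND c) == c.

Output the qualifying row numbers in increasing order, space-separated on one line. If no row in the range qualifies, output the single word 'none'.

Answer: none

Derivation:
Row r has 2^popcount(r) filled cells, so we need popcount(r) = log2(64) = 6.
Scan r = 6..37 and keep those with exactly 6 one-bits:
r=6=110 popcount=2 -> skip
r=7=111 popcount=3 -> skip
r=8=1000 popcount=1 -> skip
r=9=1001 popcount=2 -> skip
r=10=1010 popcount=2 -> skip
r=11=1011 popcount=3 -> skip
r=12=1100 popcount=2 -> skip
r=13=1101 popcount=3 -> skip
r=14=1110 popcount=3 -> skip
r=15=1111 popcount=4 -> skip
r=16=10000 popcount=1 -> skip
r=17=10001 popcount=2 -> skip
r=18=10010 popcount=2 -> skip
r=19=10011 popcount=3 -> skip
r=20=10100 popcount=2 -> skip
r=21=10101 popcount=3 -> skip
r=22=10110 popcount=3 -> skip
r=23=10111 popcount=4 -> skip
r=24=11000 popcount=2 -> skip
r=25=11001 popcount=3 -> skip
r=26=11010 popcount=3 -> skip
r=27=11011 popcount=4 -> skip
r=28=11100 popcount=3 -> skip
r=29=11101 popcount=4 -> skip
r=30=11110 popcount=4 -> skip
r=31=11111 popcount=5 -> skip
r=32=100000 popcount=1 -> skip
r=33=100001 popcount=2 -> skip
r=34=100010 popcount=2 -> skip
r=35=100011 popcount=3 -> skip
r=36=100100 popcount=2 -> skip
r=37=100101 popcount=3 -> skip
Kept rows: none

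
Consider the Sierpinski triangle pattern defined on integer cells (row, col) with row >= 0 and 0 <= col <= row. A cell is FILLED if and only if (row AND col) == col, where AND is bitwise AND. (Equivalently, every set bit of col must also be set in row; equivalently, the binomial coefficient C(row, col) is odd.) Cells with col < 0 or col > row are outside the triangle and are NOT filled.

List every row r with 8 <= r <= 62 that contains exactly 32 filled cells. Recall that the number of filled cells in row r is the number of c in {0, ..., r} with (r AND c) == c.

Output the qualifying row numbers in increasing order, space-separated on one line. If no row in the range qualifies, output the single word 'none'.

Answer: 31 47 55 59 61 62

Derivation:
Row r has 2^popcount(r) filled cells, so we need popcount(r) = log2(32) = 5.
Scan r = 8..62 and keep those with exactly 5 one-bits:
r=8=1000 popcount=1 -> skip
r=9=1001 popcount=2 -> skip
r=10=1010 popcount=2 -> skip
r=11=1011 popcount=3 -> skip
r=12=1100 popcount=2 -> skip
r=13=1101 popcount=3 -> skip
r=14=1110 popcount=3 -> skip
r=15=1111 popcount=4 -> skip
r=16=10000 popcount=1 -> skip
r=17=10001 popcount=2 -> skip
r=18=10010 popcount=2 -> skip
r=19=10011 popcount=3 -> skip
r=20=10100 popcount=2 -> skip
r=21=10101 popcount=3 -> skip
r=22=10110 popcount=3 -> skip
r=23=10111 popcount=4 -> skip
r=24=11000 popcount=2 -> skip
r=25=11001 popcount=3 -> skip
r=26=11010 popcount=3 -> skip
r=27=11011 popcount=4 -> skip
r=28=11100 popcount=3 -> skip
r=29=11101 popcount=4 -> skip
r=30=11110 popcount=4 -> skip
r=31=11111 popcount=5 -> KEEP
r=32=100000 popcount=1 -> skip
r=33=100001 popcount=2 -> skip
r=34=100010 popcount=2 -> skip
r=35=100011 popcount=3 -> skip
r=36=100100 popcount=2 -> skip
r=37=100101 popcount=3 -> skip
r=38=100110 popcount=3 -> skip
r=39=100111 popcount=4 -> skip
r=40=101000 popcount=2 -> skip
r=41=101001 popcount=3 -> skip
r=42=101010 popcount=3 -> skip
r=43=101011 popcount=4 -> skip
r=44=101100 popcount=3 -> skip
r=45=101101 popcount=4 -> skip
r=46=101110 popcount=4 -> skip
r=47=101111 popcount=5 -> KEEP
r=48=110000 popcount=2 -> skip
r=49=110001 popcount=3 -> skip
r=50=110010 popcount=3 -> skip
r=51=110011 popcount=4 -> skip
r=52=110100 popcount=3 -> skip
r=53=110101 popcount=4 -> skip
r=54=110110 popcount=4 -> skip
r=55=110111 popcount=5 -> KEEP
r=56=111000 popcount=3 -> skip
r=57=111001 popcount=4 -> skip
r=58=111010 popcount=4 -> skip
r=59=111011 popcount=5 -> KEEP
r=60=111100 popcount=4 -> skip
r=61=111101 popcount=5 -> KEEP
r=62=111110 popcount=5 -> KEEP
Kept rows: 31 47 55 59 61 62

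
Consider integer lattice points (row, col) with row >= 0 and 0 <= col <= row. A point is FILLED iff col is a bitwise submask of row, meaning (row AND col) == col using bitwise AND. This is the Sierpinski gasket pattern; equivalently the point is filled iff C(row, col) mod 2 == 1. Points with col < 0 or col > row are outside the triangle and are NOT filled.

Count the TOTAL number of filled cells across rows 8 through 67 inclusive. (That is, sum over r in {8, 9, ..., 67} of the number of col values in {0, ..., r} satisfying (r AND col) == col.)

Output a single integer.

Answer: 720

Derivation:
r8=1000 pc1: +2 =2
r9=1001 pc2: +4 =6
r10=1010 pc2: +4 =10
r11=1011 pc3: +8 =18
r12=1100 pc2: +4 =22
r13=1101 pc3: +8 =30
r14=1110 pc3: +8 =38
r15=1111 pc4: +16 =54
r16=10000 pc1: +2 =56
r17=10001 pc2: +4 =60
r18=10010 pc2: +4 =64
r19=10011 pc3: +8 =72
r20=10100 pc2: +4 =76
r21=10101 pc3: +8 =84
r22=10110 pc3: +8 =92
r23=10111 pc4: +16 =108
r24=11000 pc2: +4 =112
r25=11001 pc3: +8 =120
r26=11010 pc3: +8 =128
r27=11011 pc4: +16 =144
r28=11100 pc3: +8 =152
r29=11101 pc4: +16 =168
r30=11110 pc4: +16 =184
r31=11111 pc5: +32 =216
r32=100000 pc1: +2 =218
r33=100001 pc2: +4 =222
r34=100010 pc2: +4 =226
r35=100011 pc3: +8 =234
r36=100100 pc2: +4 =238
r37=100101 pc3: +8 =246
r38=100110 pc3: +8 =254
r39=100111 pc4: +16 =270
r40=101000 pc2: +4 =274
r41=101001 pc3: +8 =282
r42=101010 pc3: +8 =290
r43=101011 pc4: +16 =306
r44=101100 pc3: +8 =314
r45=101101 pc4: +16 =330
r46=101110 pc4: +16 =346
r47=101111 pc5: +32 =378
r48=110000 pc2: +4 =382
r49=110001 pc3: +8 =390
r50=110010 pc3: +8 =398
r51=110011 pc4: +16 =414
r52=110100 pc3: +8 =422
r53=110101 pc4: +16 =438
r54=110110 pc4: +16 =454
r55=110111 pc5: +32 =486
r56=111000 pc3: +8 =494
r57=111001 pc4: +16 =510
r58=111010 pc4: +16 =526
r59=111011 pc5: +32 =558
r60=111100 pc4: +16 =574
r61=111101 pc5: +32 =606
r62=111110 pc5: +32 =638
r63=111111 pc6: +64 =702
r64=1000000 pc1: +2 =704
r65=1000001 pc2: +4 =708
r66=1000010 pc2: +4 =712
r67=1000011 pc3: +8 =720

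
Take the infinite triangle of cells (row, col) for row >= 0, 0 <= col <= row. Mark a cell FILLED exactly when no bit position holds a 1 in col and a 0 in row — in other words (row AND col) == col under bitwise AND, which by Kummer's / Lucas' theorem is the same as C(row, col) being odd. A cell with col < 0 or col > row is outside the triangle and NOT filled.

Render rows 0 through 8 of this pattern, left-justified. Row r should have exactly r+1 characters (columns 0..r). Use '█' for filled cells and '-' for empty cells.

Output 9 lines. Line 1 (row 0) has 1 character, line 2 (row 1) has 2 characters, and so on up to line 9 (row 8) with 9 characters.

Answer: █
██
█-█
████
█---█
██--██
█-█-█-█
████████
█-------█

Derivation:
r0=0: █
r1=1: ██
r2=10: █-█
r3=11: ████
r4=100: █---█
r5=101: ██--██
r6=110: █-█-█-█
r7=111: ████████
r8=1000: █-------█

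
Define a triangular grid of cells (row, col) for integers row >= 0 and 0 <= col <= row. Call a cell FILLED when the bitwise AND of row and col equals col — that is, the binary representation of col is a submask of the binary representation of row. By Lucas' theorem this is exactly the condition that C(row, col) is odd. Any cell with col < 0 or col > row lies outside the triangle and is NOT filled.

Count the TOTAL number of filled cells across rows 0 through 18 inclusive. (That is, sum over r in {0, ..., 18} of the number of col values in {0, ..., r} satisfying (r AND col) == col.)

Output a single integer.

Answer: 91

Derivation:
r0=0 pc0: +1 =1
r1=1 pc1: +2 =3
r2=10 pc1: +2 =5
r3=11 pc2: +4 =9
r4=100 pc1: +2 =11
r5=101 pc2: +4 =15
r6=110 pc2: +4 =19
r7=111 pc3: +8 =27
r8=1000 pc1: +2 =29
r9=1001 pc2: +4 =33
r10=1010 pc2: +4 =37
r11=1011 pc3: +8 =45
r12=1100 pc2: +4 =49
r13=1101 pc3: +8 =57
r14=1110 pc3: +8 =65
r15=1111 pc4: +16 =81
r16=10000 pc1: +2 =83
r17=10001 pc2: +4 =87
r18=10010 pc2: +4 =91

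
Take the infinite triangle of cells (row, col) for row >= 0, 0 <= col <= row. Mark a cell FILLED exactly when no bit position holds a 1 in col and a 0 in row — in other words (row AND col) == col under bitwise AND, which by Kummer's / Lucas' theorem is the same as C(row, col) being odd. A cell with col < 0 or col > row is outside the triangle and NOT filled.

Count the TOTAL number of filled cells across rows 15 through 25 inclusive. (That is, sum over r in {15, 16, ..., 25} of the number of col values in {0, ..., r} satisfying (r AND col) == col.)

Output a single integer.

r15=1111 pc4: +16 =16
r16=10000 pc1: +2 =18
r17=10001 pc2: +4 =22
r18=10010 pc2: +4 =26
r19=10011 pc3: +8 =34
r20=10100 pc2: +4 =38
r21=10101 pc3: +8 =46
r22=10110 pc3: +8 =54
r23=10111 pc4: +16 =70
r24=11000 pc2: +4 =74
r25=11001 pc3: +8 =82

Answer: 82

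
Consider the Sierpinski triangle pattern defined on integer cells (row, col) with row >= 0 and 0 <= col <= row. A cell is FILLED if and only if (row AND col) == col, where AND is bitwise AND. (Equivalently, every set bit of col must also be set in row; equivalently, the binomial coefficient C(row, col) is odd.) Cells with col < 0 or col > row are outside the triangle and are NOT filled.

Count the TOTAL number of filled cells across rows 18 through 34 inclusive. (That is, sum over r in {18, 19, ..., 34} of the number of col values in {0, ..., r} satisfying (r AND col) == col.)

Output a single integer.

Answer: 166

Derivation:
r18=10010 pc2: +4 =4
r19=10011 pc3: +8 =12
r20=10100 pc2: +4 =16
r21=10101 pc3: +8 =24
r22=10110 pc3: +8 =32
r23=10111 pc4: +16 =48
r24=11000 pc2: +4 =52
r25=11001 pc3: +8 =60
r26=11010 pc3: +8 =68
r27=11011 pc4: +16 =84
r28=11100 pc3: +8 =92
r29=11101 pc4: +16 =108
r30=11110 pc4: +16 =124
r31=11111 pc5: +32 =156
r32=100000 pc1: +2 =158
r33=100001 pc2: +4 =162
r34=100010 pc2: +4 =166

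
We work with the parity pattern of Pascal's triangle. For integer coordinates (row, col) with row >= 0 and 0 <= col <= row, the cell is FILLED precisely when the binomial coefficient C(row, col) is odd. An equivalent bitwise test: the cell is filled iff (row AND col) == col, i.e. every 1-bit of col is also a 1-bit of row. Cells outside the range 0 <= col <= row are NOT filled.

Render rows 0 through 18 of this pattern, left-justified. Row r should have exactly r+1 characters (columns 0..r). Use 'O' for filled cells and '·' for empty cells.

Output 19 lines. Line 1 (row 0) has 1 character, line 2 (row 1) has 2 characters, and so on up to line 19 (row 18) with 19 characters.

Answer: O
OO
O·O
OOOO
O···O
OO··OO
O·O·O·O
OOOOOOOO
O·······O
OO······OO
O·O·····O·O
OOOO····OOOO
O···O···O···O
OO··OO··OO··OO
O·O·O·O·O·O·O·O
OOOOOOOOOOOOOOOO
O···············O
OO··············OO
O·O·············O·O

Derivation:
r0=0: O
r1=1: OO
r2=10: O·O
r3=11: OOOO
r4=100: O···O
r5=101: OO··OO
r6=110: O·O·O·O
r7=111: OOOOOOOO
r8=1000: O·······O
r9=1001: OO······OO
r10=1010: O·O·····O·O
r11=1011: OOOO····OOOO
r12=1100: O···O···O···O
r13=1101: OO··OO··OO··OO
r14=1110: O·O·O·O·O·O·O·O
r15=1111: OOOOOOOOOOOOOOOO
r16=10000: O···············O
r17=10001: OO··············OO
r18=10010: O·O·············O·O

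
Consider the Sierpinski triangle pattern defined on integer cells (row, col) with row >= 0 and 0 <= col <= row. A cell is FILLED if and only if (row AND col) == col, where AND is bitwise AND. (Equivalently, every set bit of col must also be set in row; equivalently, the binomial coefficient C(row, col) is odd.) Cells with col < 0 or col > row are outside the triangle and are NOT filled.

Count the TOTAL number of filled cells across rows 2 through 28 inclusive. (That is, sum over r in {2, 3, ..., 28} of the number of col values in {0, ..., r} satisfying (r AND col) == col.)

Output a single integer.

Answer: 176

Derivation:
r2=10 pc1: +2 =2
r3=11 pc2: +4 =6
r4=100 pc1: +2 =8
r5=101 pc2: +4 =12
r6=110 pc2: +4 =16
r7=111 pc3: +8 =24
r8=1000 pc1: +2 =26
r9=1001 pc2: +4 =30
r10=1010 pc2: +4 =34
r11=1011 pc3: +8 =42
r12=1100 pc2: +4 =46
r13=1101 pc3: +8 =54
r14=1110 pc3: +8 =62
r15=1111 pc4: +16 =78
r16=10000 pc1: +2 =80
r17=10001 pc2: +4 =84
r18=10010 pc2: +4 =88
r19=10011 pc3: +8 =96
r20=10100 pc2: +4 =100
r21=10101 pc3: +8 =108
r22=10110 pc3: +8 =116
r23=10111 pc4: +16 =132
r24=11000 pc2: +4 =136
r25=11001 pc3: +8 =144
r26=11010 pc3: +8 =152
r27=11011 pc4: +16 =168
r28=11100 pc3: +8 =176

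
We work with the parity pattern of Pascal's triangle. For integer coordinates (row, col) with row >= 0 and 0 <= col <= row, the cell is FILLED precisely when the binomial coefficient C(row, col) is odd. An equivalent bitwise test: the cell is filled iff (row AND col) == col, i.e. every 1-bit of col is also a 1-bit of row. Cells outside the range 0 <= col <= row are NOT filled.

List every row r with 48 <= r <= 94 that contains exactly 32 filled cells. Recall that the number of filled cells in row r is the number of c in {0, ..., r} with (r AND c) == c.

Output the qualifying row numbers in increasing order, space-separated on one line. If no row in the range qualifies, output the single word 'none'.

Answer: 55 59 61 62 79 87 91 93 94

Derivation:
Row r has 2^popcount(r) filled cells, so we need popcount(r) = log2(32) = 5.
Scan r = 48..94 and keep those with exactly 5 one-bits:
r=48=110000 popcount=2 -> skip
r=49=110001 popcount=3 -> skip
r=50=110010 popcount=3 -> skip
r=51=110011 popcount=4 -> skip
r=52=110100 popcount=3 -> skip
r=53=110101 popcount=4 -> skip
r=54=110110 popcount=4 -> skip
r=55=110111 popcount=5 -> KEEP
r=56=111000 popcount=3 -> skip
r=57=111001 popcount=4 -> skip
r=58=111010 popcount=4 -> skip
r=59=111011 popcount=5 -> KEEP
r=60=111100 popcount=4 -> skip
r=61=111101 popcount=5 -> KEEP
r=62=111110 popcount=5 -> KEEP
r=63=111111 popcount=6 -> skip
r=64=1000000 popcount=1 -> skip
r=65=1000001 popcount=2 -> skip
r=66=1000010 popcount=2 -> skip
r=67=1000011 popcount=3 -> skip
r=68=1000100 popcount=2 -> skip
r=69=1000101 popcount=3 -> skip
r=70=1000110 popcount=3 -> skip
r=71=1000111 popcount=4 -> skip
r=72=1001000 popcount=2 -> skip
r=73=1001001 popcount=3 -> skip
r=74=1001010 popcount=3 -> skip
r=75=1001011 popcount=4 -> skip
r=76=1001100 popcount=3 -> skip
r=77=1001101 popcount=4 -> skip
r=78=1001110 popcount=4 -> skip
r=79=1001111 popcount=5 -> KEEP
r=80=1010000 popcount=2 -> skip
r=81=1010001 popcount=3 -> skip
r=82=1010010 popcount=3 -> skip
r=83=1010011 popcount=4 -> skip
r=84=1010100 popcount=3 -> skip
r=85=1010101 popcount=4 -> skip
r=86=1010110 popcount=4 -> skip
r=87=1010111 popcount=5 -> KEEP
r=88=1011000 popcount=3 -> skip
r=89=1011001 popcount=4 -> skip
r=90=1011010 popcount=4 -> skip
r=91=1011011 popcount=5 -> KEEP
r=92=1011100 popcount=4 -> skip
r=93=1011101 popcount=5 -> KEEP
r=94=1011110 popcount=5 -> KEEP
Kept rows: 55 59 61 62 79 87 91 93 94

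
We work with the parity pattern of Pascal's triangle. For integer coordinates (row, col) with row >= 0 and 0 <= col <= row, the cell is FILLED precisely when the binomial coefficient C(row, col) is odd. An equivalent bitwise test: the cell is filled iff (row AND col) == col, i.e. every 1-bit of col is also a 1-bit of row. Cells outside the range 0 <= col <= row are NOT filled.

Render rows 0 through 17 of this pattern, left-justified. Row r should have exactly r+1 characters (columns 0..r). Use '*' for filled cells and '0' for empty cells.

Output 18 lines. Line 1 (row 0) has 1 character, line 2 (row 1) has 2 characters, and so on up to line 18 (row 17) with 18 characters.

Answer: *
**
*0*
****
*000*
**00**
*0*0*0*
********
*0000000*
**000000**
*0*00000*0*
****0000****
*000*000*000*
**00**00**00**
*0*0*0*0*0*0*0*
****************
*000000000000000*
**00000000000000**

Derivation:
r0=0: *
r1=1: **
r2=10: *0*
r3=11: ****
r4=100: *000*
r5=101: **00**
r6=110: *0*0*0*
r7=111: ********
r8=1000: *0000000*
r9=1001: **000000**
r10=1010: *0*00000*0*
r11=1011: ****0000****
r12=1100: *000*000*000*
r13=1101: **00**00**00**
r14=1110: *0*0*0*0*0*0*0*
r15=1111: ****************
r16=10000: *000000000000000*
r17=10001: **00000000000000**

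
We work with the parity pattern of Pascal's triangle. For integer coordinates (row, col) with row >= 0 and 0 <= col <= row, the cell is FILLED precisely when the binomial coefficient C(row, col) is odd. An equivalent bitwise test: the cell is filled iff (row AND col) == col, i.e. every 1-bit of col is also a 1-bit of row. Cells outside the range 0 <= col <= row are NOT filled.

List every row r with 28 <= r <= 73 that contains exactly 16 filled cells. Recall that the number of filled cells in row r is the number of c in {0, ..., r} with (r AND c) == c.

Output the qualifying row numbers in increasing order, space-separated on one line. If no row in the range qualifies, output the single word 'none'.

Answer: 29 30 39 43 45 46 51 53 54 57 58 60 71

Derivation:
Row r has 2^popcount(r) filled cells, so we need popcount(r) = log2(16) = 4.
Scan r = 28..73 and keep those with exactly 4 one-bits:
r=28=11100 popcount=3 -> skip
r=29=11101 popcount=4 -> KEEP
r=30=11110 popcount=4 -> KEEP
r=31=11111 popcount=5 -> skip
r=32=100000 popcount=1 -> skip
r=33=100001 popcount=2 -> skip
r=34=100010 popcount=2 -> skip
r=35=100011 popcount=3 -> skip
r=36=100100 popcount=2 -> skip
r=37=100101 popcount=3 -> skip
r=38=100110 popcount=3 -> skip
r=39=100111 popcount=4 -> KEEP
r=40=101000 popcount=2 -> skip
r=41=101001 popcount=3 -> skip
r=42=101010 popcount=3 -> skip
r=43=101011 popcount=4 -> KEEP
r=44=101100 popcount=3 -> skip
r=45=101101 popcount=4 -> KEEP
r=46=101110 popcount=4 -> KEEP
r=47=101111 popcount=5 -> skip
r=48=110000 popcount=2 -> skip
r=49=110001 popcount=3 -> skip
r=50=110010 popcount=3 -> skip
r=51=110011 popcount=4 -> KEEP
r=52=110100 popcount=3 -> skip
r=53=110101 popcount=4 -> KEEP
r=54=110110 popcount=4 -> KEEP
r=55=110111 popcount=5 -> skip
r=56=111000 popcount=3 -> skip
r=57=111001 popcount=4 -> KEEP
r=58=111010 popcount=4 -> KEEP
r=59=111011 popcount=5 -> skip
r=60=111100 popcount=4 -> KEEP
r=61=111101 popcount=5 -> skip
r=62=111110 popcount=5 -> skip
r=63=111111 popcount=6 -> skip
r=64=1000000 popcount=1 -> skip
r=65=1000001 popcount=2 -> skip
r=66=1000010 popcount=2 -> skip
r=67=1000011 popcount=3 -> skip
r=68=1000100 popcount=2 -> skip
r=69=1000101 popcount=3 -> skip
r=70=1000110 popcount=3 -> skip
r=71=1000111 popcount=4 -> KEEP
r=72=1001000 popcount=2 -> skip
r=73=1001001 popcount=3 -> skip
Kept rows: 29 30 39 43 45 46 51 53 54 57 58 60 71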